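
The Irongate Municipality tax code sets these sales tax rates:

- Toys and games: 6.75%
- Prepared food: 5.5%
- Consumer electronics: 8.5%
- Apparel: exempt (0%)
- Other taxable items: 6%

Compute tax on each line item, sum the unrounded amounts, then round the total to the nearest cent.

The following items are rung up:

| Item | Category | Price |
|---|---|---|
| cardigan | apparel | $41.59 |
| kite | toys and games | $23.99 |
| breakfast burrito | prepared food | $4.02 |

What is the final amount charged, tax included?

Cardigan $41.59: apparel → 0% → $0.00
Kite $23.99: toys and games → 6.75% → $1.619325
Breakfast burrito $4.02: prepared food → 5.5% → $0.2211
Subtotal = $69.60; unrounded tax = $1.840425 → $1.84; total due = $71.44

$71.44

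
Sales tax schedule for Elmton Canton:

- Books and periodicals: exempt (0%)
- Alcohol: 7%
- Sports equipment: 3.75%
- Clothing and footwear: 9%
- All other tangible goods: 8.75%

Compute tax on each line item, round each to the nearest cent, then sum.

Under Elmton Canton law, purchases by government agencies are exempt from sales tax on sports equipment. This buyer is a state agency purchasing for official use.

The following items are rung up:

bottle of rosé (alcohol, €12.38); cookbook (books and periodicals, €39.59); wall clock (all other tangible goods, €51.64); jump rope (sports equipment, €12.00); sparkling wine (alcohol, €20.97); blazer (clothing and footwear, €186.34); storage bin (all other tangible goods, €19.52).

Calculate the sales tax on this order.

€25.34

Bottle of rosé €12.38: alcohol → 7% → €0.87
Cookbook €39.59: books and periodicals → 0% → €0.00
Wall clock €51.64: all other tangible goods → 8.75% → €4.52
Jump rope €12.00: sports equipment, buyer-exempt → 0% → €0.00
Sparkling wine €20.97: alcohol → 7% → €1.47
Blazer €186.34: clothing and footwear → 9% → €16.77
Storage bin €19.52: all other tangible goods → 8.75% → €1.71
Total tax = €0.87 + €4.52 + €1.47 + €16.77 + €1.71 = €25.34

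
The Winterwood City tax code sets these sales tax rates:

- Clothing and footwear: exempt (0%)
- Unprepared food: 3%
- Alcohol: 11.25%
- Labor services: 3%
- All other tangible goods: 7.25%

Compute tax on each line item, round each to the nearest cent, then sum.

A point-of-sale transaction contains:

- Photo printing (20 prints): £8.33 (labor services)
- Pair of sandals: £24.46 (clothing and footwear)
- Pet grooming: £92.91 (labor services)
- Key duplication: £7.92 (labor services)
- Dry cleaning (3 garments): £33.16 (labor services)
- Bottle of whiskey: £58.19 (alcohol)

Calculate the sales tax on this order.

£10.82

Photo printing (20 prints) £8.33: labor services → 3% → £0.25
Pair of sandals £24.46: clothing and footwear → 0% → £0.00
Pet grooming £92.91: labor services → 3% → £2.79
Key duplication £7.92: labor services → 3% → £0.24
Dry cleaning (3 garments) £33.16: labor services → 3% → £0.99
Bottle of whiskey £58.19: alcohol → 11.25% → £6.55
Total tax = £0.25 + £2.79 + £0.24 + £0.99 + £6.55 = £10.82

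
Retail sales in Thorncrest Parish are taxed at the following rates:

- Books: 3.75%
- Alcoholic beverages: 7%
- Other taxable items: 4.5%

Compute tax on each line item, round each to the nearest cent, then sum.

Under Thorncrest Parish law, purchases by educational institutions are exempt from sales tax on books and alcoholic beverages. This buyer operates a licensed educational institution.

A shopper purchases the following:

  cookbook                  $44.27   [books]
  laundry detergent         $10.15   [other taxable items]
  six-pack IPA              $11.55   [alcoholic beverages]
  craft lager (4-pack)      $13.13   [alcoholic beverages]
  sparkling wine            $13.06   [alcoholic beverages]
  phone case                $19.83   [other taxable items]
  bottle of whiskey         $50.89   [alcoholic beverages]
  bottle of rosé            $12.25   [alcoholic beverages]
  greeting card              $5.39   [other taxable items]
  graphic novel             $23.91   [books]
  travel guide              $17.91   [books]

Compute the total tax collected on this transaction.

Cookbook $44.27: books, buyer-exempt → 0% → $0.00
Laundry detergent $10.15: other taxable items → 4.5% → $0.46
Six-pack IPA $11.55: alcoholic beverages, buyer-exempt → 0% → $0.00
Craft lager (4-pack) $13.13: alcoholic beverages, buyer-exempt → 0% → $0.00
Sparkling wine $13.06: alcoholic beverages, buyer-exempt → 0% → $0.00
Phone case $19.83: other taxable items → 4.5% → $0.89
Bottle of whiskey $50.89: alcoholic beverages, buyer-exempt → 0% → $0.00
Bottle of rosé $12.25: alcoholic beverages, buyer-exempt → 0% → $0.00
Greeting card $5.39: other taxable items → 4.5% → $0.24
Graphic novel $23.91: books, buyer-exempt → 0% → $0.00
Travel guide $17.91: books, buyer-exempt → 0% → $0.00
Total tax = $0.46 + $0.89 + $0.24 = $1.59

$1.59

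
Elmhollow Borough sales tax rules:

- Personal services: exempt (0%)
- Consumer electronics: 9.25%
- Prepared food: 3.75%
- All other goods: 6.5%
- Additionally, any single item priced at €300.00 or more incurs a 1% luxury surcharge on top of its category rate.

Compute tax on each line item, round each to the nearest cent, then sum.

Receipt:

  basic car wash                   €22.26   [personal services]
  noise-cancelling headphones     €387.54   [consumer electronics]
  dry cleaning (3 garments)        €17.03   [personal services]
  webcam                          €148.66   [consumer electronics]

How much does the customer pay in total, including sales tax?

Basic car wash €22.26: personal services → 0% → €0.00
Noise-cancelling headphones €387.54: consumer electronics → 9.25% + 1% surcharge = 10.25% → €39.72
Dry cleaning (3 garments) €17.03: personal services → 0% → €0.00
Webcam €148.66: consumer electronics → 9.25% → €13.75
Subtotal = €575.49; tax = €53.47; total due = €628.96

€628.96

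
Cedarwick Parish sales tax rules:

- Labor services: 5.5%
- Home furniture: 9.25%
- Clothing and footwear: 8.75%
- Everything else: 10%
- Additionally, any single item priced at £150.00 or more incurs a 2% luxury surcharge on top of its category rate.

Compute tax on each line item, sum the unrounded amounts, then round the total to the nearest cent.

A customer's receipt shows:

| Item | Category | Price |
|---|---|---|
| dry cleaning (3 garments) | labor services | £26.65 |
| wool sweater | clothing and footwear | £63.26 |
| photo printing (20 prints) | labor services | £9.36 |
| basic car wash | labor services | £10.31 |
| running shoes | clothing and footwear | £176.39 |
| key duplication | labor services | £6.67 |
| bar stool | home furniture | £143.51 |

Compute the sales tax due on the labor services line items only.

£2.91

Dry cleaning (3 garments) £26.65: labor services → 5.5% → £1.46575
Photo printing (20 prints) £9.36: labor services → 5.5% → £0.5148
Basic car wash £10.31: labor services → 5.5% → £0.56705
Key duplication £6.67: labor services → 5.5% → £0.36685
Tax on labor services: unrounded sum = £2.91445 → £2.91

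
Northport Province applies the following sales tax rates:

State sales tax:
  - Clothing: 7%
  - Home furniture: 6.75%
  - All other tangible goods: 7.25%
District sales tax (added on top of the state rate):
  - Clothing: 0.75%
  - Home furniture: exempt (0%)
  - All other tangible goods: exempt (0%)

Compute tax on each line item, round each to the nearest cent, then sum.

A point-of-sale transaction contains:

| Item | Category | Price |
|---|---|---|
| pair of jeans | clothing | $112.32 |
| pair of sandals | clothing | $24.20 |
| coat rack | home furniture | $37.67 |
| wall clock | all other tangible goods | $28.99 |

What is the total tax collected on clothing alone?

$10.58

Pair of jeans $112.32: clothing → 7% + 0.75% district = 7.75% → $8.70
Pair of sandals $24.20: clothing → 7% + 0.75% district = 7.75% → $1.88
Tax on clothing = $8.70 + $1.88 = $10.58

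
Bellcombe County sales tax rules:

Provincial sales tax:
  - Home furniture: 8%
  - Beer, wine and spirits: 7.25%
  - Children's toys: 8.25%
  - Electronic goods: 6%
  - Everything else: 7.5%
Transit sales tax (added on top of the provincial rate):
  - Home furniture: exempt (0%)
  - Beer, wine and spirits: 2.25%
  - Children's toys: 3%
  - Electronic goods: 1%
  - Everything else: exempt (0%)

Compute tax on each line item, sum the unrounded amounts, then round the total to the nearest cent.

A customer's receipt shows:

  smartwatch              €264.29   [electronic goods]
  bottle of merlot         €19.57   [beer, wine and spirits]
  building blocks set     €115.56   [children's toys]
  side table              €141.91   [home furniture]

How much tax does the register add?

€44.71

Smartwatch €264.29: electronic goods → 6% + 1% transit = 7% → €18.5003
Bottle of merlot €19.57: beer, wine and spirits → 7.25% + 2.25% transit = 9.5% → €1.85915
Building blocks set €115.56: children's toys → 8.25% + 3% transit = 11.25% → €13.0005
Side table €141.91: home furniture → 8% + 0% transit = 8% → €11.3528
Unrounded tax sum = €44.71275 → €44.71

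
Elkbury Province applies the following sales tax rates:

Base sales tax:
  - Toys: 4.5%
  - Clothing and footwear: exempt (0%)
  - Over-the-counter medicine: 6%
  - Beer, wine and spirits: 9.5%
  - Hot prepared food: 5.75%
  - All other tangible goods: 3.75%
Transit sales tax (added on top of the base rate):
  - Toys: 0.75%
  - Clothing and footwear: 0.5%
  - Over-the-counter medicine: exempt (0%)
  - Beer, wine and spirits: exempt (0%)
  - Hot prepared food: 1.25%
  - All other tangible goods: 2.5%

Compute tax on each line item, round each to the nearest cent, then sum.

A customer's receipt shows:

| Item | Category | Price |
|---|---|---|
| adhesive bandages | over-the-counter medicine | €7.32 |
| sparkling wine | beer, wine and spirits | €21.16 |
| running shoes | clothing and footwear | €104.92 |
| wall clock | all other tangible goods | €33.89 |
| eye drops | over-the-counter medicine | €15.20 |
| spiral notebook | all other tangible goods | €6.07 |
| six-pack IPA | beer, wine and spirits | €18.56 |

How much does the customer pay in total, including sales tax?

€215.26

Adhesive bandages €7.32: over-the-counter medicine → 6% + 0% transit = 6% → €0.44
Sparkling wine €21.16: beer, wine and spirits → 9.5% + 0% transit = 9.5% → €2.01
Running shoes €104.92: clothing and footwear → 0% + 0.5% transit = 0.5% → €0.52
Wall clock €33.89: all other tangible goods → 3.75% + 2.5% transit = 6.25% → €2.12
Eye drops €15.20: over-the-counter medicine → 6% + 0% transit = 6% → €0.91
Spiral notebook €6.07: all other tangible goods → 3.75% + 2.5% transit = 6.25% → €0.38
Six-pack IPA €18.56: beer, wine and spirits → 9.5% + 0% transit = 9.5% → €1.76
Subtotal = €207.12; tax = €8.14; total due = €215.26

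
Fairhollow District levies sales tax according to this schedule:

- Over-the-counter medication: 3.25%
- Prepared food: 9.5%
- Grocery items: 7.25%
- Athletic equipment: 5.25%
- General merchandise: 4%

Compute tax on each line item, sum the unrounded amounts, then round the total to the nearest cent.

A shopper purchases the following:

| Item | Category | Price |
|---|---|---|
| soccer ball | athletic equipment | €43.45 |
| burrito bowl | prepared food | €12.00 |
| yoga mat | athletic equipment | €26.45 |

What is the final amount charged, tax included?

€86.71

Soccer ball €43.45: athletic equipment → 5.25% → €2.281125
Burrito bowl €12.00: prepared food → 9.5% → €1.14
Yoga mat €26.45: athletic equipment → 5.25% → €1.388625
Subtotal = €81.90; unrounded tax = €4.80975 → €4.81; total due = €86.71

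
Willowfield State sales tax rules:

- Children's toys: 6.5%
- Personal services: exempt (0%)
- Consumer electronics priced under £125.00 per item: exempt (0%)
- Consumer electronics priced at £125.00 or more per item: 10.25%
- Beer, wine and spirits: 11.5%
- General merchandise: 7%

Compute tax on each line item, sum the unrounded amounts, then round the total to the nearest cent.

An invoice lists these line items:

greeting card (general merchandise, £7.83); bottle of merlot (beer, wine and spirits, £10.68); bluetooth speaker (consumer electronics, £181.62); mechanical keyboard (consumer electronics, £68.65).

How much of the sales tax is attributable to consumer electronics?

Bluetooth speaker £181.62: consumer electronics, £125.00 or more → 10.25% → £18.61605
Mechanical keyboard £68.65: consumer electronics, under £125.00 → 0% → £0.00
Tax on consumer electronics: unrounded sum = £18.61605 → £18.62

£18.62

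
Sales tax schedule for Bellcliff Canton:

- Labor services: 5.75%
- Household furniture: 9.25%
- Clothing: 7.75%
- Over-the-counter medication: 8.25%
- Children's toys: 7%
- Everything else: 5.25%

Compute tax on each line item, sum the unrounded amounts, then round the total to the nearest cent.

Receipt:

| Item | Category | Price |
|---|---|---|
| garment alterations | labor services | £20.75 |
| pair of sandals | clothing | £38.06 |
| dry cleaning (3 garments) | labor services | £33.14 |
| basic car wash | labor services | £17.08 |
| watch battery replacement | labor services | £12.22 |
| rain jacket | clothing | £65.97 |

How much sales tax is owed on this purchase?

Garment alterations £20.75: labor services → 5.75% → £1.193125
Pair of sandals £38.06: clothing → 7.75% → £2.94965
Dry cleaning (3 garments) £33.14: labor services → 5.75% → £1.90555
Basic car wash £17.08: labor services → 5.75% → £0.9821
Watch battery replacement £12.22: labor services → 5.75% → £0.70265
Rain jacket £65.97: clothing → 7.75% → £5.112675
Unrounded tax sum = £12.84575 → £12.85

£12.85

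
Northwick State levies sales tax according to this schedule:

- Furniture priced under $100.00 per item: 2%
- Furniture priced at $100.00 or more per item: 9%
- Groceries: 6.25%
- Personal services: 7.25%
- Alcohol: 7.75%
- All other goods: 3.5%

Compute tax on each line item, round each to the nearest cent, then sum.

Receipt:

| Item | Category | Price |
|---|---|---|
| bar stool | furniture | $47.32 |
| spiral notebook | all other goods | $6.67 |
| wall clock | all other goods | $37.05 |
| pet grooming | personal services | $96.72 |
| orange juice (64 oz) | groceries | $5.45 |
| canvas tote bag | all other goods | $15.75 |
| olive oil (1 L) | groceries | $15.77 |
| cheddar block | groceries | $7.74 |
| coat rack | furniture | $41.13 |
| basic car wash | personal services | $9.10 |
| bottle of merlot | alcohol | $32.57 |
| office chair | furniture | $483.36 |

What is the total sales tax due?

$59.35

Bar stool $47.32: furniture, under $100.00 → 2% → $0.95
Spiral notebook $6.67: all other goods → 3.5% → $0.23
Wall clock $37.05: all other goods → 3.5% → $1.30
Pet grooming $96.72: personal services → 7.25% → $7.01
Orange juice (64 oz) $5.45: groceries → 6.25% → $0.34
Canvas tote bag $15.75: all other goods → 3.5% → $0.55
Olive oil (1 L) $15.77: groceries → 6.25% → $0.99
Cheddar block $7.74: groceries → 6.25% → $0.48
Coat rack $41.13: furniture, under $100.00 → 2% → $0.82
Basic car wash $9.10: personal services → 7.25% → $0.66
Bottle of merlot $32.57: alcohol → 7.75% → $2.52
Office chair $483.36: furniture, $100.00 or more → 9% → $43.50
Total tax = $0.95 + $0.23 + $1.30 + $7.01 + $0.34 + $0.55 + $0.99 + $0.48 + $0.82 + $0.66 + $2.52 + $43.50 = $59.35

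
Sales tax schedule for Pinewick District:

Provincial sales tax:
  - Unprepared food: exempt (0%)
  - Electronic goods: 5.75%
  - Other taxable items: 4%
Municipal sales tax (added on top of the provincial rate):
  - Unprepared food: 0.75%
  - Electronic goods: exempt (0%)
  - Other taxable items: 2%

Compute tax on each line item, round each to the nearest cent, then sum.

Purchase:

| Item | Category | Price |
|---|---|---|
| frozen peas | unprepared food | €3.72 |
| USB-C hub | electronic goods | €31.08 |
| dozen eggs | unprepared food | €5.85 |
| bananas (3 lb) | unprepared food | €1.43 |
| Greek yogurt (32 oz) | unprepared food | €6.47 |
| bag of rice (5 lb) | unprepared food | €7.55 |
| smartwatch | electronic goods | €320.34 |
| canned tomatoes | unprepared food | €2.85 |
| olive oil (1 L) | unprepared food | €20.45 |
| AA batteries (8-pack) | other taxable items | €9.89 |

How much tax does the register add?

€21.16

Frozen peas €3.72: unprepared food → 0% + 0.75% municipal = 0.75% → €0.03
USB-C hub €31.08: electronic goods → 5.75% + 0% municipal = 5.75% → €1.79
Dozen eggs €5.85: unprepared food → 0% + 0.75% municipal = 0.75% → €0.04
Bananas (3 lb) €1.43: unprepared food → 0% + 0.75% municipal = 0.75% → €0.01
Greek yogurt (32 oz) €6.47: unprepared food → 0% + 0.75% municipal = 0.75% → €0.05
Bag of rice (5 lb) €7.55: unprepared food → 0% + 0.75% municipal = 0.75% → €0.06
Smartwatch €320.34: electronic goods → 5.75% + 0% municipal = 5.75% → €18.42
Canned tomatoes €2.85: unprepared food → 0% + 0.75% municipal = 0.75% → €0.02
Olive oil (1 L) €20.45: unprepared food → 0% + 0.75% municipal = 0.75% → €0.15
AA batteries (8-pack) €9.89: other taxable items → 4% + 2% municipal = 6% → €0.59
Total tax = €0.03 + €1.79 + €0.04 + €0.01 + €0.05 + €0.06 + €18.42 + €0.02 + €0.15 + €0.59 = €21.16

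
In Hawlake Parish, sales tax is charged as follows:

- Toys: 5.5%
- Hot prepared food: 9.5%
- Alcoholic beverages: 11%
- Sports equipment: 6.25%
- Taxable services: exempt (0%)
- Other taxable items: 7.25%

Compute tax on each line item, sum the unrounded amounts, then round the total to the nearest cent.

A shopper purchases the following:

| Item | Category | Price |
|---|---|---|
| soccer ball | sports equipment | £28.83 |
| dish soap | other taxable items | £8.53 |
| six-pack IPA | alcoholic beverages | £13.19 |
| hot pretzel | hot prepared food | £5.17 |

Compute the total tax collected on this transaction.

Soccer ball £28.83: sports equipment → 6.25% → £1.801875
Dish soap £8.53: other taxable items → 7.25% → £0.618425
Six-pack IPA £13.19: alcoholic beverages → 11% → £1.4509
Hot pretzel £5.17: hot prepared food → 9.5% → £0.49115
Unrounded tax sum = £4.36235 → £4.36

£4.36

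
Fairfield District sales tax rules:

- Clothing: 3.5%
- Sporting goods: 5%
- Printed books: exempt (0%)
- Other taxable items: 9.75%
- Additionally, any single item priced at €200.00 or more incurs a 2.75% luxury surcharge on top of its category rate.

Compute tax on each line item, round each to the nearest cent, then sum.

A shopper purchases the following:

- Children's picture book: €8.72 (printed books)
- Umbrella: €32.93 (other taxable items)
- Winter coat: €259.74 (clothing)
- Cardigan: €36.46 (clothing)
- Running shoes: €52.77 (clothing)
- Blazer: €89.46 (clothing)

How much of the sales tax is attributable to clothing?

Winter coat €259.74: clothing → 3.5% + 2.75% surcharge = 6.25% → €16.23
Cardigan €36.46: clothing → 3.5% → €1.28
Running shoes €52.77: clothing → 3.5% → €1.85
Blazer €89.46: clothing → 3.5% → €3.13
Tax on clothing = €16.23 + €1.28 + €1.85 + €3.13 = €22.49

€22.49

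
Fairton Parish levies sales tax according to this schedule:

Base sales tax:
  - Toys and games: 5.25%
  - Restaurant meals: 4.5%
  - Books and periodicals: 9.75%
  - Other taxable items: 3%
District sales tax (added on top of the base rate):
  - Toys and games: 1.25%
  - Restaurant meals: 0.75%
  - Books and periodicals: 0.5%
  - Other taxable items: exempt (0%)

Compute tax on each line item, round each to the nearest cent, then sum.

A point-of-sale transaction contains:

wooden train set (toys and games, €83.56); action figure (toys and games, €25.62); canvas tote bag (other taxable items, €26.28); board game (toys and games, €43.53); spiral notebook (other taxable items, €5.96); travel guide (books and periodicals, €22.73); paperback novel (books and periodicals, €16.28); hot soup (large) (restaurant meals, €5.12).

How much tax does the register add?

Wooden train set €83.56: toys and games → 5.25% + 1.25% district = 6.5% → €5.43
Action figure €25.62: toys and games → 5.25% + 1.25% district = 6.5% → €1.67
Canvas tote bag €26.28: other taxable items → 3% + 0% district = 3% → €0.79
Board game €43.53: toys and games → 5.25% + 1.25% district = 6.5% → €2.83
Spiral notebook €5.96: other taxable items → 3% + 0% district = 3% → €0.18
Travel guide €22.73: books and periodicals → 9.75% + 0.5% district = 10.25% → €2.33
Paperback novel €16.28: books and periodicals → 9.75% + 0.5% district = 10.25% → €1.67
Hot soup (large) €5.12: restaurant meals → 4.5% + 0.75% district = 5.25% → €0.27
Total tax = €5.43 + €1.67 + €0.79 + €2.83 + €0.18 + €2.33 + €1.67 + €0.27 = €15.17

€15.17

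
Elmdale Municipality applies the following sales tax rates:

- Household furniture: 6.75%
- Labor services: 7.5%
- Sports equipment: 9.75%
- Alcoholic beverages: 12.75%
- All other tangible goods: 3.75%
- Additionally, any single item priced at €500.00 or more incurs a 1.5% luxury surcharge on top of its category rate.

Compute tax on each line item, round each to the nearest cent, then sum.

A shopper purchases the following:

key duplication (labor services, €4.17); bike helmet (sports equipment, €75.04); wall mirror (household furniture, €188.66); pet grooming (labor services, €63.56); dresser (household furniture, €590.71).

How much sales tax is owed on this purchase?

€73.86

Key duplication €4.17: labor services → 7.5% → €0.31
Bike helmet €75.04: sports equipment → 9.75% → €7.32
Wall mirror €188.66: household furniture → 6.75% → €12.73
Pet grooming €63.56: labor services → 7.5% → €4.77
Dresser €590.71: household furniture → 6.75% + 1.5% surcharge = 8.25% → €48.73
Total tax = €0.31 + €7.32 + €12.73 + €4.77 + €48.73 = €73.86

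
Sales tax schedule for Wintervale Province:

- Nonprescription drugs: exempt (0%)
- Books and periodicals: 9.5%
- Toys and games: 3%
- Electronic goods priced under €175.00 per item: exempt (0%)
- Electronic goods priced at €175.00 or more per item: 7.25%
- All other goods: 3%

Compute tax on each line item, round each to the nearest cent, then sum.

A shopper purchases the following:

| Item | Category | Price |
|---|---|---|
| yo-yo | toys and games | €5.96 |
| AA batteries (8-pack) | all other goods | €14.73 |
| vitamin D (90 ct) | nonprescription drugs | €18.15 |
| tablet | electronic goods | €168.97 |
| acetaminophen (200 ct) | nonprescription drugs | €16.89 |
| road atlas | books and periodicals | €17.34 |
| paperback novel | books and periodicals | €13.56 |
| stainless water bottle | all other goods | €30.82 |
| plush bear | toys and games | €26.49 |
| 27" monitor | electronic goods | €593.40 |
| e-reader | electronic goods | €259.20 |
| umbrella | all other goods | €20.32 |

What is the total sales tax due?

€67.69

Yo-yo €5.96: toys and games → 3% → €0.18
AA batteries (8-pack) €14.73: all other goods → 3% → €0.44
Vitamin D (90 ct) €18.15: nonprescription drugs → 0% → €0.00
Tablet €168.97: electronic goods, under €175.00 → 0% → €0.00
Acetaminophen (200 ct) €16.89: nonprescription drugs → 0% → €0.00
Road atlas €17.34: books and periodicals → 9.5% → €1.65
Paperback novel €13.56: books and periodicals → 9.5% → €1.29
Stainless water bottle €30.82: all other goods → 3% → €0.92
Plush bear €26.49: toys and games → 3% → €0.79
27" monitor €593.40: electronic goods, €175.00 or more → 7.25% → €43.02
E-reader €259.20: electronic goods, €175.00 or more → 7.25% → €18.79
Umbrella €20.32: all other goods → 3% → €0.61
Total tax = €0.18 + €0.44 + €1.65 + €1.29 + €0.92 + €0.79 + €43.02 + €18.79 + €0.61 = €67.69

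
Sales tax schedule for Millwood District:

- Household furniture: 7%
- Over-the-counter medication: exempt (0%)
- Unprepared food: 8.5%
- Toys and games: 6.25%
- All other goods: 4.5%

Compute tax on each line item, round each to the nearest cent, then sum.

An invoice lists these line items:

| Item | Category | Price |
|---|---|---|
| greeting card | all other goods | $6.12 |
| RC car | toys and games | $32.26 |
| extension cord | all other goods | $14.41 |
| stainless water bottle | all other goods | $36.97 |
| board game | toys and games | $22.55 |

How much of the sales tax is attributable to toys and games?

$3.43

RC car $32.26: toys and games → 6.25% → $2.02
Board game $22.55: toys and games → 6.25% → $1.41
Tax on toys and games = $2.02 + $1.41 = $3.43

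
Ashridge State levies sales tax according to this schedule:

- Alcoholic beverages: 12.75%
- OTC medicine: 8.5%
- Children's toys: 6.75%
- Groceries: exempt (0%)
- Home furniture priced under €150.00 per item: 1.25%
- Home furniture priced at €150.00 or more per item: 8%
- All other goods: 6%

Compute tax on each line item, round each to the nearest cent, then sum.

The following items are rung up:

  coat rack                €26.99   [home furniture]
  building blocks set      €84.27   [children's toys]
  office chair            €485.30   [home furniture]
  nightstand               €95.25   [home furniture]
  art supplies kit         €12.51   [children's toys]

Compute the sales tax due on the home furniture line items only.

€40.35

Coat rack €26.99: home furniture, under €150.00 → 1.25% → €0.34
Office chair €485.30: home furniture, €150.00 or more → 8% → €38.82
Nightstand €95.25: home furniture, under €150.00 → 1.25% → €1.19
Tax on home furniture = €0.34 + €38.82 + €1.19 = €40.35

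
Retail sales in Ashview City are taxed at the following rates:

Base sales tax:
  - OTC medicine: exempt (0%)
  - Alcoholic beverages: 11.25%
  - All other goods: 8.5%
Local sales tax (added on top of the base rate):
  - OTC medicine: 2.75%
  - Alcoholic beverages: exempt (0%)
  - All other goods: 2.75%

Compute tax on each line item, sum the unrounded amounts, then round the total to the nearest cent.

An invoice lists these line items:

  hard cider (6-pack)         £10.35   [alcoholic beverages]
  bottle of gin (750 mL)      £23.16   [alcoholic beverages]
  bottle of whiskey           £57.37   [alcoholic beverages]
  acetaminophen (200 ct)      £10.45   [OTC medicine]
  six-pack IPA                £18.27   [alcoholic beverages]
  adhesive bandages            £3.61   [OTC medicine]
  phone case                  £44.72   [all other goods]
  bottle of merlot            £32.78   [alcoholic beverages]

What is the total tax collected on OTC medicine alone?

Acetaminophen (200 ct) £10.45: OTC medicine → 0% + 2.75% local = 2.75% → £0.287375
Adhesive bandages £3.61: OTC medicine → 0% + 2.75% local = 2.75% → £0.099275
Tax on OTC medicine: unrounded sum = £0.38665 → £0.39

£0.39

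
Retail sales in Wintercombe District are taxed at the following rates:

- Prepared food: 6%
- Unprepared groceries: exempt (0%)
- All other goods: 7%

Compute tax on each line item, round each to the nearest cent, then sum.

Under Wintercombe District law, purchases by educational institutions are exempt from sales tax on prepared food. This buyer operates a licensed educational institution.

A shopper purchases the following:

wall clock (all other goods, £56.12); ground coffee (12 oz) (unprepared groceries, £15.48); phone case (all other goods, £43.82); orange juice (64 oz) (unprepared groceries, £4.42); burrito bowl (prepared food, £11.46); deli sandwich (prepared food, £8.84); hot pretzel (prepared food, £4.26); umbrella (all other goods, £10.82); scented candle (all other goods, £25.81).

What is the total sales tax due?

Wall clock £56.12: all other goods → 7% → £3.93
Ground coffee (12 oz) £15.48: unprepared groceries → 0% → £0.00
Phone case £43.82: all other goods → 7% → £3.07
Orange juice (64 oz) £4.42: unprepared groceries → 0% → £0.00
Burrito bowl £11.46: prepared food, buyer-exempt → 0% → £0.00
Deli sandwich £8.84: prepared food, buyer-exempt → 0% → £0.00
Hot pretzel £4.26: prepared food, buyer-exempt → 0% → £0.00
Umbrella £10.82: all other goods → 7% → £0.76
Scented candle £25.81: all other goods → 7% → £1.81
Total tax = £3.93 + £3.07 + £0.76 + £1.81 = £9.57

£9.57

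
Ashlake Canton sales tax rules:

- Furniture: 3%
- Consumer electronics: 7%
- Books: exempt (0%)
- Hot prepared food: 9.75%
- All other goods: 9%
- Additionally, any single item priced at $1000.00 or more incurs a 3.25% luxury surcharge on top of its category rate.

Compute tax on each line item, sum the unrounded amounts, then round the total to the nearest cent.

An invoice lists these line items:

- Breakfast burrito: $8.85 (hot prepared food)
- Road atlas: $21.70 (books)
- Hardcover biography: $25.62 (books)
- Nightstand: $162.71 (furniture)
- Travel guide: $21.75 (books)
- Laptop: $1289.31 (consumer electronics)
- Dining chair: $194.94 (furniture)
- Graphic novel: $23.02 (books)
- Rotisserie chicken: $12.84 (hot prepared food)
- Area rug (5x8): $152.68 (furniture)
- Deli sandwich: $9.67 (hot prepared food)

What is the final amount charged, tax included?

Breakfast burrito $8.85: hot prepared food → 9.75% → $0.862875
Road atlas $21.70: books → 0% → $0.00
Hardcover biography $25.62: books → 0% → $0.00
Nightstand $162.71: furniture → 3% → $4.8813
Travel guide $21.75: books → 0% → $0.00
Laptop $1289.31: consumer electronics → 7% + 3.25% surcharge = 10.25% → $132.154275
Dining chair $194.94: furniture → 3% → $5.8482
Graphic novel $23.02: books → 0% → $0.00
Rotisserie chicken $12.84: hot prepared food → 9.75% → $1.2519
Area rug (5x8) $152.68: furniture → 3% → $4.5804
Deli sandwich $9.67: hot prepared food → 9.75% → $0.942825
Subtotal = $1923.09; unrounded tax = $150.521775 → $150.52; total due = $2073.61

$2073.61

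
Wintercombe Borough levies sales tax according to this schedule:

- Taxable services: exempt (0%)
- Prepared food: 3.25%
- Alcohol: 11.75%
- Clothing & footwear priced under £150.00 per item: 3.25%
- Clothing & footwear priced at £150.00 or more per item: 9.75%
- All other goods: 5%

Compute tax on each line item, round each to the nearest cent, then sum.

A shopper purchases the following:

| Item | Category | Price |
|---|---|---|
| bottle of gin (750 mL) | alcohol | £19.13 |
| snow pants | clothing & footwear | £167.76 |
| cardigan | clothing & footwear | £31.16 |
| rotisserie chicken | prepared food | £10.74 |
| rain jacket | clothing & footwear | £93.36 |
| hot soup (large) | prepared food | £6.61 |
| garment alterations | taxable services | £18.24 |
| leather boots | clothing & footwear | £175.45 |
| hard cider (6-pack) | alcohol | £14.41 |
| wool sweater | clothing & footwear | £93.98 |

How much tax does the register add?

Bottle of gin (750 mL) £19.13: alcohol → 11.75% → £2.25
Snow pants £167.76: clothing & footwear, £150.00 or more → 9.75% → £16.36
Cardigan £31.16: clothing & footwear, under £150.00 → 3.25% → £1.01
Rotisserie chicken £10.74: prepared food → 3.25% → £0.35
Rain jacket £93.36: clothing & footwear, under £150.00 → 3.25% → £3.03
Hot soup (large) £6.61: prepared food → 3.25% → £0.21
Garment alterations £18.24: taxable services → 0% → £0.00
Leather boots £175.45: clothing & footwear, £150.00 or more → 9.75% → £17.11
Hard cider (6-pack) £14.41: alcohol → 11.75% → £1.69
Wool sweater £93.98: clothing & footwear, under £150.00 → 3.25% → £3.05
Total tax = £2.25 + £16.36 + £1.01 + £0.35 + £3.03 + £0.21 + £17.11 + £1.69 + £3.05 = £45.06

£45.06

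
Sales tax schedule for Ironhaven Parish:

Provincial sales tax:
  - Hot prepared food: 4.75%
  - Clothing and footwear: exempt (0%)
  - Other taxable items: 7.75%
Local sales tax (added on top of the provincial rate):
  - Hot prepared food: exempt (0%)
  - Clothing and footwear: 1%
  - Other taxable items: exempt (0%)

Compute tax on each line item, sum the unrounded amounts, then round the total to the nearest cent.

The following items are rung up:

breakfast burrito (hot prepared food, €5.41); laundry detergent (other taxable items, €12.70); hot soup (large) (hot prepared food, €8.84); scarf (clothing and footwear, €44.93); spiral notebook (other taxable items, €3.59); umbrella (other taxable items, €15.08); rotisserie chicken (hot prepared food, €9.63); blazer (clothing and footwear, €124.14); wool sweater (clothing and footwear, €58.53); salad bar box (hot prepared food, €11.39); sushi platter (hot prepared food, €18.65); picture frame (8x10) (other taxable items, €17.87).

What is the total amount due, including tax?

€339.41

Breakfast burrito €5.41: hot prepared food → 4.75% + 0% local = 4.75% → €0.256975
Laundry detergent €12.70: other taxable items → 7.75% + 0% local = 7.75% → €0.98425
Hot soup (large) €8.84: hot prepared food → 4.75% + 0% local = 4.75% → €0.4199
Scarf €44.93: clothing and footwear → 0% + 1% local = 1% → €0.4493
Spiral notebook €3.59: other taxable items → 7.75% + 0% local = 7.75% → €0.278225
Umbrella €15.08: other taxable items → 7.75% + 0% local = 7.75% → €1.1687
Rotisserie chicken €9.63: hot prepared food → 4.75% + 0% local = 4.75% → €0.457425
Blazer €124.14: clothing and footwear → 0% + 1% local = 1% → €1.2414
Wool sweater €58.53: clothing and footwear → 0% + 1% local = 1% → €0.5853
Salad bar box €11.39: hot prepared food → 4.75% + 0% local = 4.75% → €0.541025
Sushi platter €18.65: hot prepared food → 4.75% + 0% local = 4.75% → €0.885875
Picture frame (8x10) €17.87: other taxable items → 7.75% + 0% local = 7.75% → €1.384925
Subtotal = €330.76; unrounded tax = €8.6533 → €8.65; total due = €339.41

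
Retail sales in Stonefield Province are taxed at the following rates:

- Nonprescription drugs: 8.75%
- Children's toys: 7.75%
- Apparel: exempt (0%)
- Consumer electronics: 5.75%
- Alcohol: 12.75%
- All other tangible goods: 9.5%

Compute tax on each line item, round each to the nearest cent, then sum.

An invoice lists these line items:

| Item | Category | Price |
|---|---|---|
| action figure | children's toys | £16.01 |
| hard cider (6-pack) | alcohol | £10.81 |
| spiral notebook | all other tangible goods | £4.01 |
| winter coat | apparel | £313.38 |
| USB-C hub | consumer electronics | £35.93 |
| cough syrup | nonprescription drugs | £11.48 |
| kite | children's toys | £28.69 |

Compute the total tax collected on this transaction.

Action figure £16.01: children's toys → 7.75% → £1.24
Hard cider (6-pack) £10.81: alcohol → 12.75% → £1.38
Spiral notebook £4.01: all other tangible goods → 9.5% → £0.38
Winter coat £313.38: apparel → 0% → £0.00
USB-C hub £35.93: consumer electronics → 5.75% → £2.07
Cough syrup £11.48: nonprescription drugs → 8.75% → £1.00
Kite £28.69: children's toys → 7.75% → £2.22
Total tax = £1.24 + £1.38 + £0.38 + £2.07 + £1.00 + £2.22 = £8.29

£8.29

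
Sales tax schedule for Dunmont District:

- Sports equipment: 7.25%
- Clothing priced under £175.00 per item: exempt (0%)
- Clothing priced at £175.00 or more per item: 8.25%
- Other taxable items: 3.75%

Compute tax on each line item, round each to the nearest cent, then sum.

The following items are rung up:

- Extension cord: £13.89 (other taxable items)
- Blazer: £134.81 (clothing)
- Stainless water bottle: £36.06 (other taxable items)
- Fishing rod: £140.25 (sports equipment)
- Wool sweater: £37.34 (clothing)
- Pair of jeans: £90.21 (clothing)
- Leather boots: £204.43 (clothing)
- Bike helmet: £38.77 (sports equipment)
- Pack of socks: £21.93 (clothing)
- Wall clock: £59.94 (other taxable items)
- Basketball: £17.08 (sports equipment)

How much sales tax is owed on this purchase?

Extension cord £13.89: other taxable items → 3.75% → £0.52
Blazer £134.81: clothing, under £175.00 → 0% → £0.00
Stainless water bottle £36.06: other taxable items → 3.75% → £1.35
Fishing rod £140.25: sports equipment → 7.25% → £10.17
Wool sweater £37.34: clothing, under £175.00 → 0% → £0.00
Pair of jeans £90.21: clothing, under £175.00 → 0% → £0.00
Leather boots £204.43: clothing, £175.00 or more → 8.25% → £16.87
Bike helmet £38.77: sports equipment → 7.25% → £2.81
Pack of socks £21.93: clothing, under £175.00 → 0% → £0.00
Wall clock £59.94: other taxable items → 3.75% → £2.25
Basketball £17.08: sports equipment → 7.25% → £1.24
Total tax = £0.52 + £1.35 + £10.17 + £16.87 + £2.81 + £2.25 + £1.24 = £35.21

£35.21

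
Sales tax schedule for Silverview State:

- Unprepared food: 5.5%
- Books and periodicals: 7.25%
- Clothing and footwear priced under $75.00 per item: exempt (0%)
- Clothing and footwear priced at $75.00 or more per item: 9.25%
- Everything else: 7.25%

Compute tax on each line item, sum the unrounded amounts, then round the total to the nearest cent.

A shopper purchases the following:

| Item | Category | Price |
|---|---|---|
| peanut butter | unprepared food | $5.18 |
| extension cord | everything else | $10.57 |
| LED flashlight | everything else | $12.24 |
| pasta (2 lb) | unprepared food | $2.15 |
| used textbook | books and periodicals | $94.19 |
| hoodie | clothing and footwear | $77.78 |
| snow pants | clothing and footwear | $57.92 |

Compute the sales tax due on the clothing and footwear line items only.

$7.19

Hoodie $77.78: clothing and footwear, $75.00 or more → 9.25% → $7.19465
Snow pants $57.92: clothing and footwear, under $75.00 → 0% → $0.00
Tax on clothing and footwear: unrounded sum = $7.19465 → $7.19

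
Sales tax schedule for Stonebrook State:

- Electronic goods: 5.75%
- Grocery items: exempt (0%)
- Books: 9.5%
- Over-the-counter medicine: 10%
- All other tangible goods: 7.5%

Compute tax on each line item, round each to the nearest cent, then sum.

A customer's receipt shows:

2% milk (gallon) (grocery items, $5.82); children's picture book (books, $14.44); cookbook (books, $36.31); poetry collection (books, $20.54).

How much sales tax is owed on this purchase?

$6.77

2% milk (gallon) $5.82: grocery items → 0% → $0.00
Children's picture book $14.44: books → 9.5% → $1.37
Cookbook $36.31: books → 9.5% → $3.45
Poetry collection $20.54: books → 9.5% → $1.95
Total tax = $1.37 + $3.45 + $1.95 = $6.77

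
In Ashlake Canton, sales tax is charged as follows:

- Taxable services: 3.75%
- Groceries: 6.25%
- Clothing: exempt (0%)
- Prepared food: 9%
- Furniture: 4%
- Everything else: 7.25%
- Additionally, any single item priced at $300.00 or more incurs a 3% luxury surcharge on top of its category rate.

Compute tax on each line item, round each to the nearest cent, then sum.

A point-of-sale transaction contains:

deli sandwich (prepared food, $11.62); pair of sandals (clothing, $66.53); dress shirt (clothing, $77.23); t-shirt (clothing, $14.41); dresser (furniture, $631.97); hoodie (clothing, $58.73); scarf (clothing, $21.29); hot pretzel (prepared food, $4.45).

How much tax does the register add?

Deli sandwich $11.62: prepared food → 9% → $1.05
Pair of sandals $66.53: clothing → 0% → $0.00
Dress shirt $77.23: clothing → 0% → $0.00
T-shirt $14.41: clothing → 0% → $0.00
Dresser $631.97: furniture → 4% + 3% surcharge = 7% → $44.24
Hoodie $58.73: clothing → 0% → $0.00
Scarf $21.29: clothing → 0% → $0.00
Hot pretzel $4.45: prepared food → 9% → $0.40
Total tax = $1.05 + $44.24 + $0.40 = $45.69

$45.69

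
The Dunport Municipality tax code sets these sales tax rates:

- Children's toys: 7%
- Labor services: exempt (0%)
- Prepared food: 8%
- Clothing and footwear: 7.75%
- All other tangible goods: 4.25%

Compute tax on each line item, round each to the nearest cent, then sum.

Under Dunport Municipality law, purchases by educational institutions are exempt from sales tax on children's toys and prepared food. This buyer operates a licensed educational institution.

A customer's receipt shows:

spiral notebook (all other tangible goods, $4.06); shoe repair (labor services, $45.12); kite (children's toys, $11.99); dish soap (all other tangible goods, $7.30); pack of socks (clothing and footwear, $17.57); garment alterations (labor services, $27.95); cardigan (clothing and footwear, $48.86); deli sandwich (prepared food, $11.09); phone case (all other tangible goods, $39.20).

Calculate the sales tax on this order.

$7.30

Spiral notebook $4.06: all other tangible goods → 4.25% → $0.17
Shoe repair $45.12: labor services → 0% → $0.00
Kite $11.99: children's toys, buyer-exempt → 0% → $0.00
Dish soap $7.30: all other tangible goods → 4.25% → $0.31
Pack of socks $17.57: clothing and footwear → 7.75% → $1.36
Garment alterations $27.95: labor services → 0% → $0.00
Cardigan $48.86: clothing and footwear → 7.75% → $3.79
Deli sandwich $11.09: prepared food, buyer-exempt → 0% → $0.00
Phone case $39.20: all other tangible goods → 4.25% → $1.67
Total tax = $0.17 + $0.31 + $1.36 + $3.79 + $1.67 = $7.30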